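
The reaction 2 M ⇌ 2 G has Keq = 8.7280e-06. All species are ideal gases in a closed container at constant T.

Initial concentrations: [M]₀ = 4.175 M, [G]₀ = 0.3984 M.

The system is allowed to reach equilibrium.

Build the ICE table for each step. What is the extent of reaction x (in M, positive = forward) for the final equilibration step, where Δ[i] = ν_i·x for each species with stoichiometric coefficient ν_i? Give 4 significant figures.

Q₀ = 0.009106 vs Keq = 8.7280e-06 ⇒ Q>K, reverse
Step 1:
                    M           G
  init          4.175      0.3984
  Δ            0.3849     -0.3849
  eq             4.56     0.01347
  solve Keq expr → x = -0.1925; check Q = 8.7280e-06

x = -0.1925 M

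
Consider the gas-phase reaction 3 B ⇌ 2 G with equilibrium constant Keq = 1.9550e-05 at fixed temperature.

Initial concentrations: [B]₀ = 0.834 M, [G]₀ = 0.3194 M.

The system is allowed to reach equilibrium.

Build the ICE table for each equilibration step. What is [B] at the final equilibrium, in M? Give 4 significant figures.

Q₀ = 0.1759 vs Keq = 1.9550e-05 ⇒ Q>K, reverse
Step 1:
                   B          G
  I            0.834     0.3194
  C           0.4692    -0.3128
  E            1.303   0.006578
  solve Keq expr → x = -0.1564; check Q = 1.9550e-05

[B]_eq = 1.303 M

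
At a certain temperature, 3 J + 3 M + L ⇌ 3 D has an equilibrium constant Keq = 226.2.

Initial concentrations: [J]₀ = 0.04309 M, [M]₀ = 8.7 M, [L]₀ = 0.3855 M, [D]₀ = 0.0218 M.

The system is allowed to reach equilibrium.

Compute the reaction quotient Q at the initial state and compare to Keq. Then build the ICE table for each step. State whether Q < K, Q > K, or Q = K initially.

Q₀ = 5.1010e-04; Q < K (proceeds forward)

Q₀ = 5.1010e-04 vs Keq = 226.2 ⇒ Q<K, forward
Step 1:
                  J         M         L         D
  init      0.04309       8.7    0.3855    0.0218
  Δ        -0.04142  -0.04142  -0.01381   0.04142
  eq       0.001667     8.659    0.3717   0.06322
  solve Keq expr → x = 0.01381; check Q = 226.2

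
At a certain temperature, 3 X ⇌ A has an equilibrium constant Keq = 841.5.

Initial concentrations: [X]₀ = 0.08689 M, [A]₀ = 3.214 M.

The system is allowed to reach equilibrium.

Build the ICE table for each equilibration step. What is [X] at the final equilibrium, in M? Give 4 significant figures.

[X]_eq = 0.1559 M

Q₀ = 4899 vs Keq = 841.5 ⇒ Q>K, reverse
Step 1:
                    X           A
  init        0.08689       3.214
  Δ           0.06905    -0.02302
  eq           0.1559       3.191
  solve Keq expr → x = -0.02302; check Q = 841.5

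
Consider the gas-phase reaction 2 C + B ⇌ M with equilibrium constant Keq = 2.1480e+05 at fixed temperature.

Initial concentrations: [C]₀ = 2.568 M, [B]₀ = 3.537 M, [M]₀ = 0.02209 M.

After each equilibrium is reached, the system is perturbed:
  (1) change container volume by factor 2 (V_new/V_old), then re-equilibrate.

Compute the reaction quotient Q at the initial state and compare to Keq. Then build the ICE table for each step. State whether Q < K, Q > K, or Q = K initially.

Q₀ = 9.4705e-04; Q < K (proceeds forward)

Q₀ = 9.4705e-04 vs Keq = 2.1480e+05 ⇒ Q<K, forward
Step 1:
                    C           B           M
  Initial       2.568       3.537     0.02209
  Change       -2.566      -1.283       1.283
  Equil      0.001642       2.254       1.305
  solve Keq expr → x = 1.283; check Q = 2.1480e+05
Then change container volume by factor 2 (V_new/V_old).
Step 2:
                    C           B           M
  Initial  8.2100e-04       1.127      0.6526
  Change   8.2019e-04  4.1009e-04 -4.1009e-04
  Equil      0.001641       1.127      0.6522
  solve Keq expr → x = -4.1009e-04; check Q = 2.1480e+05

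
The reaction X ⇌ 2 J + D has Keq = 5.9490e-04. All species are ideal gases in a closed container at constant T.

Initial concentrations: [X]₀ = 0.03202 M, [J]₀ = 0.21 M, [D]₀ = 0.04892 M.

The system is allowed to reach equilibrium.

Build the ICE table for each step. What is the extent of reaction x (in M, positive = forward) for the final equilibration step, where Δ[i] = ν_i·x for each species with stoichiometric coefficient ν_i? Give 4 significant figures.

Q₀ = 0.06738 vs Keq = 5.9490e-04 ⇒ Q>K, reverse
Step 1:
                    X           J           D
  init        0.03202        0.21     0.04892
  Δ           0.04564    -0.09128    -0.04564
  eq          0.07766      0.1187    0.003278
  solve Keq expr → x = -0.04564; check Q = 5.9490e-04

x = -0.04564 M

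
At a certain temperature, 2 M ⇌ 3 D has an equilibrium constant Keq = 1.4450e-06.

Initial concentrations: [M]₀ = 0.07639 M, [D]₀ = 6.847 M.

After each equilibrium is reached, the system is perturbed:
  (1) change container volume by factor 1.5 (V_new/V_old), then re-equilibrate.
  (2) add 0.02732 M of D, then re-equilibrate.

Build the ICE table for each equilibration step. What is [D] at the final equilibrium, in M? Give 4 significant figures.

[D]_eq = 0.02402 M

Q₀ = 5.5008e+04 vs Keq = 1.4450e-06 ⇒ Q>K, reverse
Step 1:
                  M         D
  Initial   0.07639     6.847
  Change      4.544    -6.816
  Equil        4.62   0.03136
  solve Keq expr → x = -2.272; check Q = 1.4450e-06
Then change container volume by factor 1.5 (V_new/V_old).
Step 2:
                  M         D
  Initial      3.08   0.02091
  Change   -0.00201  0.003015
  Equil       3.078   0.02392
  solve Keq expr → x = 0.001005; check Q = 1.4450e-06
Then add 0.02732 M of D.
Step 3:
                  M         D
  Initial     3.078   0.05124
  Change    0.01815  -0.02723
  Equil       3.096   0.02402
  solve Keq expr → x = -0.009075; check Q = 1.4450e-06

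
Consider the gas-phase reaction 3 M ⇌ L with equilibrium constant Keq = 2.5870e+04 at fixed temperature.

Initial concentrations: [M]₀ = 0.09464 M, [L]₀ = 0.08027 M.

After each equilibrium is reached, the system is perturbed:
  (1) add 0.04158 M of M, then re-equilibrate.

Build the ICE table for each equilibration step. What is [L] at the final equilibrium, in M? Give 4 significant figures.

Q₀ = 94.7 vs Keq = 2.5870e+04 ⇒ Q<K, forward
Step 1:
                    M           L
  Initial     0.09464     0.08027
  Change     -0.07861      0.0262
  Equil       0.01603      0.1065
  solve Keq expr → x = 0.0262; check Q = 2.5870e+04
Then add 0.04158 M of M.
Step 2:
                    M           L
  Initial     0.05761      0.1065
  Change     -0.04092     0.01364
  Equil       0.01668      0.1201
  solve Keq expr → x = 0.01364; check Q = 2.5870e+04

[L]_eq = 0.1201 M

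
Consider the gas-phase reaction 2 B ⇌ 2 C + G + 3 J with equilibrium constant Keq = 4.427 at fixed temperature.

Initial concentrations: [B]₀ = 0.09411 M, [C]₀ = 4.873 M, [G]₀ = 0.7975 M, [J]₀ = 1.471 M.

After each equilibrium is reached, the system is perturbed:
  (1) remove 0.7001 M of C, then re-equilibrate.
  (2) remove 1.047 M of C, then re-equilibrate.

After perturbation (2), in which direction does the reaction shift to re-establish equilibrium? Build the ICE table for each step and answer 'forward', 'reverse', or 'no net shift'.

Direction: forward

Q₀ = 6806 vs Keq = 4.427 ⇒ Q>K, reverse
Step 1:
                   B          C          G          J
  init       0.09411      4.873     0.7975      1.471
  Δ           0.5808    -0.5808    -0.2904    -0.8712
  eq          0.6749      4.292     0.5071     0.5998
  solve Keq expr → x = -0.2904; check Q = 4.427
Then remove 0.7001 M of C.
Step 2:
                   B          C          G          J
  init        0.6749      3.592     0.5071     0.5998
  Δ         -0.03021    0.03021     0.0151    0.04531
  eq          0.6447      3.622     0.5222     0.6451
  solve Keq expr → x = 0.0151; check Q = 4.427
Then remove 1.047 M of C.
Step 3:
                   B          C          G          J
  init        0.6447      2.575     0.5222     0.6451
  Δ         -0.05939    0.05939     0.0297    0.08909
  eq          0.5853      2.635     0.5519     0.7342
  solve Keq expr → x = 0.0297; check Q = 4.427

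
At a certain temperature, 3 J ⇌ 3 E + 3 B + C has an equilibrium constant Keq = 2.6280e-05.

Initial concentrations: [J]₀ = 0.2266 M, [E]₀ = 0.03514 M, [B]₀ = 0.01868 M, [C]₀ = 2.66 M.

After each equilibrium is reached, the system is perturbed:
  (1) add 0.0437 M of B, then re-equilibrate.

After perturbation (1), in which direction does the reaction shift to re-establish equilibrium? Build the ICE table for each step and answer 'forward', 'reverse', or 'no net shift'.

Direction: reverse

Q₀ = 6.4660e-08 vs Keq = 2.6280e-05 ⇒ Q<K, forward
Step 1:
                    J           E           B           C
  Initial      0.2266     0.03514     0.01868        2.66
  Change      -0.0373      0.0373      0.0373     0.01243
  Equil        0.1893     0.07244     0.05598       2.672
  solve Keq expr → x = 0.01243; check Q = 2.6280e-05
Then add 0.0437 M of B.
Step 2:
                    J           E           B           C
  Initial      0.1893     0.07244     0.09968       2.672
  Change      0.01802    -0.01802    -0.01802   -0.006005
  Equil        0.2073     0.05443     0.08167       2.666
  solve Keq expr → x = -0.006005; check Q = 2.6280e-05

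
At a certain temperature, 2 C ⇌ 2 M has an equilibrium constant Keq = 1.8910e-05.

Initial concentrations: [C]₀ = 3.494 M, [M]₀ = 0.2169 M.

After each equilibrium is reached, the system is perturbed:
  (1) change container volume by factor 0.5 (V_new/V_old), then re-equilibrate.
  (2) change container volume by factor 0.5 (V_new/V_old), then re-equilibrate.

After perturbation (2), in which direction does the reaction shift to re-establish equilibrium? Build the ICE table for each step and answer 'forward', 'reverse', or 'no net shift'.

Q₀ = 0.003854 vs Keq = 1.8910e-05 ⇒ Q>K, reverse
Step 1:
                    C           M
  Initial       3.494      0.2169
  Change       0.2008     -0.2008
  Equil         3.695     0.01607
  solve Keq expr → x = -0.1004; check Q = 1.8910e-05
Then change container volume by factor 0.5 (V_new/V_old).
Step 2:
                    C           M
  Initial        7.39     0.03213
  Change            0           0
  Equil          7.39     0.03213
  solve Keq expr → x = 0; check Q = 1.8910e-05
Then change container volume by factor 0.5 (V_new/V_old).
Step 3:
                    C           M
  Initial       14.78     0.06427
  Change            0           0
  Equil         14.78     0.06427
  solve Keq expr → x = 0; check Q = 1.8910e-05

Direction: no net shift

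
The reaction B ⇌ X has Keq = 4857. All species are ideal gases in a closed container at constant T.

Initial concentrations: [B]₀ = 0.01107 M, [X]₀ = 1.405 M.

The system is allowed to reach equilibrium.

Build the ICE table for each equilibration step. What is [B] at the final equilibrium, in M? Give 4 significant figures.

[B]_eq = 2.9149e-04 M

Q₀ = 126.9 vs Keq = 4857 ⇒ Q<K, forward
Step 1:
                  B         X
  Initial   0.01107     1.405
  Change   -0.01078   0.01078
  Equil   2.9149e-04     1.416
  solve Keq expr → x = 0.01078; check Q = 4857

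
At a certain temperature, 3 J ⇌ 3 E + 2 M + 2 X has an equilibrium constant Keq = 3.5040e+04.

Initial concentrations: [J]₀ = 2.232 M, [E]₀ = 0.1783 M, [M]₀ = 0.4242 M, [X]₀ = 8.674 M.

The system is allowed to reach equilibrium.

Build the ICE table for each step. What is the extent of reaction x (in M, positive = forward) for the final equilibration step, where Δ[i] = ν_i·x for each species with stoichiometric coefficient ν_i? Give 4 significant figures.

x = 0.612 M

Q₀ = 0.006902 vs Keq = 3.5040e+04 ⇒ Q<K, forward
Step 1:
                   J          E          M          X
  init         2.232     0.1783     0.4242      8.674
  Δ           -1.836      1.836      1.224      1.224
  eq           0.396      2.014      1.648      9.898
  solve Keq expr → x = 0.612; check Q = 3.5040e+04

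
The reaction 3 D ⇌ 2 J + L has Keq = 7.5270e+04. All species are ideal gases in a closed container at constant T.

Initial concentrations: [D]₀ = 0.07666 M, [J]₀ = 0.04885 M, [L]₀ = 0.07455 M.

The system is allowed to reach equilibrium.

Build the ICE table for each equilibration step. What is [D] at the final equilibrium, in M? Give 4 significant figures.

Q₀ = 0.3949 vs Keq = 7.5270e+04 ⇒ Q<K, forward
Step 1:
                    D           J           L
  Initial     0.07666     0.04885     0.07455
  Change     -0.07432     0.04955     0.02477
  Equil      0.002338      0.0984     0.09932
  solve Keq expr → x = 0.02477; check Q = 7.5270e+04

[D]_eq = 0.002338 M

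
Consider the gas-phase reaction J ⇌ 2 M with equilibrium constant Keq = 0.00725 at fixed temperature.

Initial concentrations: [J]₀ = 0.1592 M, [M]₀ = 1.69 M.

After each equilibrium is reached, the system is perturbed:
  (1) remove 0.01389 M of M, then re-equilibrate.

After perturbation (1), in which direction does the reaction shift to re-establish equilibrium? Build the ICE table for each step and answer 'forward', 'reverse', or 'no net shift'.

Direction: forward

Q₀ = 17.94 vs Keq = 0.00725 ⇒ Q>K, reverse
Step 1:
                   J          M
  init        0.1592       1.69
  Δ           0.8032     -1.606
  eq          0.9624    0.08353
  solve Keq expr → x = -0.8032; check Q = 0.00725
Then remove 0.01389 M of M.
Step 2:
                   J          M
  init        0.9624    0.06964
  Δ        -0.006797    0.01359
  eq          0.9556    0.08324
  solve Keq expr → x = 0.006797; check Q = 0.00725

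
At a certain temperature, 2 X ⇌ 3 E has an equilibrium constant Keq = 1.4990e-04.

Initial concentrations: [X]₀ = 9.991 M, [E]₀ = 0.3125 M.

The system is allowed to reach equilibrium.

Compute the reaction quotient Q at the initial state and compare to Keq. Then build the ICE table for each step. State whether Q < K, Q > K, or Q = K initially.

Q₀ = 3.0573e-04 vs Keq = 1.4990e-04 ⇒ Q>K, reverse
Step 1:
                  X         E
  I           9.991    0.3125
  C         0.04358  -0.06537
  E           10.03    0.2471
  solve Keq expr → x = -0.02179; check Q = 1.4990e-04

Q₀ = 3.0573e-04; Q > K (proceeds reverse)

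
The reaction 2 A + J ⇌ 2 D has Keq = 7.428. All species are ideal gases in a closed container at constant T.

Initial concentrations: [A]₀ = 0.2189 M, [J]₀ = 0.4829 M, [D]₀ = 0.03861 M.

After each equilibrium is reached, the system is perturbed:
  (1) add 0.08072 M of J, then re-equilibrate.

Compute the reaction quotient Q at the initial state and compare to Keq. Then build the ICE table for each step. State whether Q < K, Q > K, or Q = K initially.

Q₀ = 0.06442; Q < K (proceeds forward)

Q₀ = 0.06442 vs Keq = 7.428 ⇒ Q<K, forward
Step 1:
                    A           J           D
  Initial      0.2189      0.4829     0.03861
  Change      -0.1258    -0.06291      0.1258
  Equil       0.09309        0.42      0.1644
  solve Keq expr → x = 0.06291; check Q = 7.428
Then add 0.08072 M of J.
Step 2:
                    A           J           D
  Initial     0.09309      0.5007      0.1644
  Change    -0.005013   -0.002506    0.005013
  Equil       0.08808      0.4982      0.1694
  solve Keq expr → x = 0.002506; check Q = 7.428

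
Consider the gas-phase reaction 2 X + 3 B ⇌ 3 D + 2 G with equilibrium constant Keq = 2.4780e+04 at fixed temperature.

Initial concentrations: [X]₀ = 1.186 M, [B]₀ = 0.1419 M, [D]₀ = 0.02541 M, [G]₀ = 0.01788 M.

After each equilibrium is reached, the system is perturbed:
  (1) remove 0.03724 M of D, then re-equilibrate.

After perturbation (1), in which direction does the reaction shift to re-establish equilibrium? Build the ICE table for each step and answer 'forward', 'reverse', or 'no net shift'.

Q₀ = 1.3051e-06 vs Keq = 2.4780e+04 ⇒ Q<K, forward
Step 1:
                    X           B           D           G
  init          1.186      0.1419     0.02541     0.01788
  Δ          -0.09377     -0.1407      0.1407     0.09377
  eq            1.092    0.001245      0.1661      0.1116
  solve Keq expr → x = 0.04688; check Q = 2.4780e+04
Then remove 0.03724 M of D.
Step 2:
                    X           B           D           G
  init          1.092    0.001245      0.1288      0.1116
  Δ       -1.8401e-04 -2.7602e-04  2.7602e-04  1.8401e-04
  eq            1.092  9.6928e-04      0.1291      0.1118
  solve Keq expr → x = 9.2005e-05; check Q = 2.4780e+04

Direction: forward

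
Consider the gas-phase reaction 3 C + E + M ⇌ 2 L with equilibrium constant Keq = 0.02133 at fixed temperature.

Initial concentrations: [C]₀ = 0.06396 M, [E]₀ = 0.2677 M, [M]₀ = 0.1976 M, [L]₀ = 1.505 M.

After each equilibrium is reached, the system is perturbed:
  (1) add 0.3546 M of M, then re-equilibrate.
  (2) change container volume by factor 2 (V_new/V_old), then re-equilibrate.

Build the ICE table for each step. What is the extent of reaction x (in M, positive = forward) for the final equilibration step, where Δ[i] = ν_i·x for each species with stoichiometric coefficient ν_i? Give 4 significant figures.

x = -0.04524 M

Q₀ = 1.6365e+05 vs Keq = 0.02133 ⇒ Q>K, reverse
Step 1:
                    C           E           M           L
  Initial     0.06396      0.2677      0.1976       1.505
  Change        1.796      0.5987      0.5987      -1.197
  Equil          1.86      0.8664      0.7963      0.3077
  solve Keq expr → x = -0.5987; check Q = 0.02133
Then add 0.3546 M of M.
Step 2:
                    C           E           M           L
  Initial        1.86      0.8664       1.151      0.3077
  Change     -0.05752    -0.01917    -0.01917     0.03835
  Equil         1.802      0.8472       1.132       0.346
  solve Keq expr → x = 0.01917; check Q = 0.02133
Then change container volume by factor 2 (V_new/V_old).
Step 3:
                    C           E           M           L
  Initial      0.9012      0.4236      0.5658       0.173
  Change       0.1357     0.04524     0.04524    -0.09048
  Equil         1.037      0.4688      0.6111     0.08254
  solve Keq expr → x = -0.04524; check Q = 0.02133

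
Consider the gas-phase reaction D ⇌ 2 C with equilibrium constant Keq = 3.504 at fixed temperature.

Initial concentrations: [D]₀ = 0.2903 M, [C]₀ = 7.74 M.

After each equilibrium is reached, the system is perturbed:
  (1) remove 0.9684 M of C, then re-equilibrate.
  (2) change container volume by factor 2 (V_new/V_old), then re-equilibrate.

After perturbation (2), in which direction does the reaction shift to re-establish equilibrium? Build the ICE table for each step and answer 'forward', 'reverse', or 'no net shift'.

Q₀ = 206.4 vs Keq = 3.504 ⇒ Q>K, reverse
Step 1:
                  D         C
  Initial    0.2903      7.74
  Change      2.349    -4.699
  Equil        2.64     3.041
  solve Keq expr → x = -2.349; check Q = 3.504
Then remove 0.9684 M of C.
Step 2:
                  D         C
  Initial      2.64     2.073
  Change    -0.3728    0.7455
  Equil       2.267     2.818
  solve Keq expr → x = 0.3728; check Q = 3.504
Then change container volume by factor 2 (V_new/V_old).
Step 3:
                  D         C
  Initial     1.133     1.409
  Change    -0.1998    0.3996
  Equil      0.9337     1.809
  solve Keq expr → x = 0.1998; check Q = 3.504

Direction: forward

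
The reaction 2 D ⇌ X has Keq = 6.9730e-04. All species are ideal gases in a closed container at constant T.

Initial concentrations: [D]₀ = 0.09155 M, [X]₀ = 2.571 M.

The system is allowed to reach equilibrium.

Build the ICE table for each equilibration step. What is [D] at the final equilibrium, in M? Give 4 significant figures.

[D]_eq = 5.196 M

Q₀ = 306.8 vs Keq = 6.9730e-04 ⇒ Q>K, reverse
Step 1:
                   D          X
  init       0.09155      2.571
  Δ            5.104     -2.552
  eq           5.196    0.01883
  solve Keq expr → x = -2.552; check Q = 6.9730e-04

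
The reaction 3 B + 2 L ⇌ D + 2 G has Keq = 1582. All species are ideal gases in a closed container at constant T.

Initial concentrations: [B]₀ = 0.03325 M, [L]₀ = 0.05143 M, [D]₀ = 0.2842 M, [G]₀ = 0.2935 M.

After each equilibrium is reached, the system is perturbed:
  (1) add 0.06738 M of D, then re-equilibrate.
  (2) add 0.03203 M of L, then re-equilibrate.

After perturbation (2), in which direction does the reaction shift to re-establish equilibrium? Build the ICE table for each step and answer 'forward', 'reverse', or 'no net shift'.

Direction: forward

Q₀ = 2.5179e+05 vs Keq = 1582 ⇒ Q>K, reverse
Step 1:
                   B          L          D          G
  Initial    0.03325    0.05143     0.2842     0.2935
  Change     0.06893    0.04595   -0.02298   -0.04595
  Equil       0.1022    0.09738     0.2612     0.2475
  solve Keq expr → x = -0.02298; check Q = 1582
Then add 0.06738 M of D.
Step 2:
                   B          L          D          G
  Initial     0.1022    0.09738     0.3286     0.2475
  Change     0.00472   0.003147  -0.001573  -0.003147
  Equil       0.1069     0.1005      0.327     0.2444
  solve Keq expr → x = -0.001573; check Q = 1582
Then add 0.03203 M of L.
Step 3:
                   B          L          D          G
  Initial     0.1069     0.1326      0.327     0.2444
  Change    -0.01189   -0.00793   0.003965    0.00793
  Equil      0.09501     0.1246      0.331     0.2523
  solve Keq expr → x = 0.003965; check Q = 1582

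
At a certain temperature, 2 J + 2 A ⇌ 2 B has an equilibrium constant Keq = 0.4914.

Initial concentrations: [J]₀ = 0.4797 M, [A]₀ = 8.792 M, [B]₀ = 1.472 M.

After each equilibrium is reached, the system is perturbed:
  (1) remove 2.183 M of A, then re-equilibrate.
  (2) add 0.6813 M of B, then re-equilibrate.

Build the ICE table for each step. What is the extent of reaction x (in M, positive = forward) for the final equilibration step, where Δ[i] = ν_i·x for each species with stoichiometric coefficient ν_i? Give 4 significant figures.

x = -0.05802 M

Q₀ = 0.1218 vs Keq = 0.4914 ⇒ Q<K, forward
Step 1:
                    J           A           B
  Initial      0.4797       8.792       1.472
  Change      -0.2017     -0.2017      0.2017
  Equil         0.278        8.59       1.674
  solve Keq expr → x = 0.1009; check Q = 0.4914
Then remove 2.183 M of A.
Step 2:
                    J           A           B
  Initial       0.278       6.407       1.674
  Change      0.07412     0.07412    -0.07412
  Equil        0.3521       6.481         1.6
  solve Keq expr → x = -0.03706; check Q = 0.4914
Then add 0.6813 M of B.
Step 3:
                    J           A           B
  Initial      0.3521       6.481       2.281
  Change        0.116       0.116      -0.116
  Equil        0.4681       6.597       2.165
  solve Keq expr → x = -0.05802; check Q = 0.4914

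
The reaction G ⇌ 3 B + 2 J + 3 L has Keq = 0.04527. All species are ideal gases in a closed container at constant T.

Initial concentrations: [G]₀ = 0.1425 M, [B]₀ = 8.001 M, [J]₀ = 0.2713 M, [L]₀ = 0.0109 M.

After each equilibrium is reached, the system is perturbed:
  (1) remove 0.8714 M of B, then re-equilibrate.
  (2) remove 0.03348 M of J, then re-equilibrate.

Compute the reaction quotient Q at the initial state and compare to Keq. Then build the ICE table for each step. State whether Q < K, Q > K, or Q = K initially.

Q₀ = 3.4261e-04; Q < K (proceeds forward)

Q₀ = 3.4261e-04 vs Keq = 0.04527 ⇒ Q<K, forward
Step 1:
                   G          B          J          L
  I           0.1425      8.001     0.2713     0.0109
  C         -0.01313     0.0394    0.02627     0.0394
  E           0.1294       8.04     0.2976     0.0503
  solve Keq expr → x = 0.01313; check Q = 0.04527
Then remove 0.8714 M of B.
Step 2:
                   G          B          J          L
  I           0.1294      7.169     0.2976     0.0503
  C        -0.001788   0.005365   0.003577   0.005365
  E           0.1276      7.174     0.3011    0.05566
  solve Keq expr → x = 0.001788; check Q = 0.04527
Then remove 0.03348 M of J.
Step 3:
                   G          B          J          L
  I           0.1276      7.174     0.2677    0.05566
  C        -0.001308   0.003923   0.002615   0.003923
  E           0.1263      7.178     0.2703    0.05959
  solve Keq expr → x = 0.001308; check Q = 0.04527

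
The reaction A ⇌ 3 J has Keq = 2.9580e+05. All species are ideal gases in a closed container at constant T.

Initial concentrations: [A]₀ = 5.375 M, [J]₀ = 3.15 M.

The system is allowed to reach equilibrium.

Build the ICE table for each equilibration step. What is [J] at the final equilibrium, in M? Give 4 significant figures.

[J]_eq = 19.2 M

Q₀ = 5.815 vs Keq = 2.9580e+05 ⇒ Q<K, forward
Step 1:
                   A          J
  Initial      5.375       3.15
  Change      -5.351      16.05
  Equil      0.02394       19.2
  solve Keq expr → x = 5.351; check Q = 2.9580e+05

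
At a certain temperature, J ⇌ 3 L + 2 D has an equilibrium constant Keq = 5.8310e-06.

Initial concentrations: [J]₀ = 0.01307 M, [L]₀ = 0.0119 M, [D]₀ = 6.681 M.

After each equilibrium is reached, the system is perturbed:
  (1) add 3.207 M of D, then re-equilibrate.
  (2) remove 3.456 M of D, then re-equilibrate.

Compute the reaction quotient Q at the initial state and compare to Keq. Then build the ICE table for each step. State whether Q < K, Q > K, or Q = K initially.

Q₀ = 0.005755; Q > K (proceeds reverse)

Q₀ = 0.005755 vs Keq = 5.8310e-06 ⇒ Q>K, reverse
Step 1:
                    J           L           D
  I           0.01307      0.0119       6.681
  C          0.003535     -0.0106    -0.00707
  E            0.0166    0.001295       6.674
  solve Keq expr → x = -0.003535; check Q = 5.8310e-06
Then add 3.207 M of D.
Step 2:
                    J           L           D
  I            0.0166    0.001295       9.881
  C        9.8730e-05 -2.9619e-04 -1.9746e-04
  E            0.0167  9.9921e-04       9.881
  solve Keq expr → x = -9.8730e-05; check Q = 5.8310e-06
Then remove 3.456 M of D.
Step 3:
                    J           L           D
  I            0.0167  9.9921e-04       6.425
  C       -1.0972e-04  3.2915e-04  2.1943e-04
  E           0.01659    0.001328       6.425
  solve Keq expr → x = 1.0972e-04; check Q = 5.8310e-06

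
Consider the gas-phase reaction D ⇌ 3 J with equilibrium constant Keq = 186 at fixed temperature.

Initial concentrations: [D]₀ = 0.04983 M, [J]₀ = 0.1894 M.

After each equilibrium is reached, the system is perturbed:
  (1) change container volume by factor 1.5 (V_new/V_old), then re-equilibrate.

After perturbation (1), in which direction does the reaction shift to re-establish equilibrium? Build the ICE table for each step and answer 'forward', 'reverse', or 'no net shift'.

Direction: forward

Q₀ = 0.1363 vs Keq = 186 ⇒ Q<K, forward
Step 1:
                    D           J
  I           0.04983      0.1894
  C          -0.04962      0.1489
  E        2.0809e-04      0.3383
  solve Keq expr → x = 0.04962; check Q = 186
Then change container volume by factor 1.5 (V_new/V_old).
Step 2:
                    D           J
  I        1.3873e-04      0.2255
  C       -7.6883e-05  2.3065e-04
  E        6.1847e-05      0.2257
  solve Keq expr → x = 7.6883e-05; check Q = 186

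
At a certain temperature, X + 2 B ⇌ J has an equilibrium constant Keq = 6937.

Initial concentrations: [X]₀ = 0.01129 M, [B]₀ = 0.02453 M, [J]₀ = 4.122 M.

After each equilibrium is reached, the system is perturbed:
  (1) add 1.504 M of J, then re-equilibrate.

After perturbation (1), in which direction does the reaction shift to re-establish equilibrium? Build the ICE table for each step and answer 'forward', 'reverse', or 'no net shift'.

Q₀ = 6.0676e+05 vs Keq = 6937 ⇒ Q>K, reverse
Step 1:
                    X           B           J
  init        0.01129     0.02453       4.122
  Δ           0.04085      0.0817    -0.04085
  eq          0.05214      0.1062       4.081
  solve Keq expr → x = -0.04085; check Q = 6937
Then add 1.504 M of J.
Step 2:
                    X           B           J
  init        0.05214      0.1062       5.585
  Δ          0.005799      0.0116   -0.005799
  eq          0.05794      0.1178       5.579
  solve Keq expr → x = -0.005799; check Q = 6937

Direction: reverse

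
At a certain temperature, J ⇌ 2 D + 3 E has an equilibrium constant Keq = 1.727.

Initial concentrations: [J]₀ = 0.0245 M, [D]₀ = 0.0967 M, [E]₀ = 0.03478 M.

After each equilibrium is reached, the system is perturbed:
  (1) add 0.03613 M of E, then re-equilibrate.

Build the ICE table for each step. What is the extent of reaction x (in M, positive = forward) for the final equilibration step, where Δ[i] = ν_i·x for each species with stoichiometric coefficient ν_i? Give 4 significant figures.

Q₀ = 1.6057e-05 vs Keq = 1.727 ⇒ Q<K, forward
Step 1:
                   J          D          E
  init        0.0245     0.0967    0.03478
  Δ         -0.02448    0.04897    0.07345
  eq      1.5578e-05     0.1457     0.1082
  solve Keq expr → x = 0.02448; check Q = 1.727
Then add 0.03613 M of E.
Step 2:
                   J          D          E
  init    1.5578e-05     0.1457     0.1444
  Δ       2.1318e-05 -4.2635e-05 -6.3953e-05
  eq      3.6896e-05     0.1456     0.1443
  solve Keq expr → x = -2.1318e-05; check Q = 1.727

x = -2.1318e-05 M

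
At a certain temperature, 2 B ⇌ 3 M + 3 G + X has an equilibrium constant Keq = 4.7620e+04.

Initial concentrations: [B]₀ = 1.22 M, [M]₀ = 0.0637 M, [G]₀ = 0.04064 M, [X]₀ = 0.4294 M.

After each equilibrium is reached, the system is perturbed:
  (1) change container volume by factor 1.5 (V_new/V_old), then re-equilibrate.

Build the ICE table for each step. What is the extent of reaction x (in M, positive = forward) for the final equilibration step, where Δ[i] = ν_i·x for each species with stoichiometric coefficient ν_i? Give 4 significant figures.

x = 0.005956 M

Q₀ = 5.0052e-09 vs Keq = 4.7620e+04 ⇒ Q<K, forward
Step 1:
                  B         M         G         X
  I            1.22    0.0637   0.04064    0.4294
  C          -1.191     1.787     1.787    0.5956
  E         0.02885      1.85     1.827     1.025
  solve Keq expr → x = 0.5956; check Q = 4.7620e+04
Then change container volume by factor 1.5 (V_new/V_old).
Step 2:
                  B         M         G         X
  I         0.01923     1.234     1.218    0.6833
  C        -0.01191   0.01787   0.01787  0.005956
  E         0.00732     1.251     1.236    0.6893
  solve Keq expr → x = 0.005956; check Q = 4.7620e+04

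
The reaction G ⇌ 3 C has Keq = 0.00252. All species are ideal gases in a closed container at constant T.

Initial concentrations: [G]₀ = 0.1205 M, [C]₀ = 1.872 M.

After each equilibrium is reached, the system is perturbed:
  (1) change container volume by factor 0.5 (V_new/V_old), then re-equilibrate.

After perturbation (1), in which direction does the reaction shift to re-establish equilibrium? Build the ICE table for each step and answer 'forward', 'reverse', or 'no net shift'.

Q₀ = 54.44 vs Keq = 0.00252 ⇒ Q>K, reverse
Step 1:
                  G         C
  I          0.1205     1.872
  C          0.5836    -1.751
  E          0.7041    0.1211
  solve Keq expr → x = -0.5836; check Q = 0.00252
Then change container volume by factor 0.5 (V_new/V_old).
Step 2:
                  G         C
  I           1.408    0.2421
  C         0.02951  -0.08854
  E           1.438    0.1536
  solve Keq expr → x = -0.02951; check Q = 0.00252

Direction: reverse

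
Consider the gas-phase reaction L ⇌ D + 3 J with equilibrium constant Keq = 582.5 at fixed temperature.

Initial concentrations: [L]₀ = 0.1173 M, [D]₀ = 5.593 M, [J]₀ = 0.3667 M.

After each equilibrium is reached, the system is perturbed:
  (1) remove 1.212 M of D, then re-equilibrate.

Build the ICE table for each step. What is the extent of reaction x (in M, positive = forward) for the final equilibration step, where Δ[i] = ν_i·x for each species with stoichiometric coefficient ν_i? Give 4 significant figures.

Q₀ = 2.351 vs Keq = 582.5 ⇒ Q<K, forward
Step 1:
                   L          D          J
  Initial     0.1173      5.593     0.3667
  Change     -0.1138     0.1138     0.3415
  Equil     0.003479      5.707     0.7082
  solve Keq expr → x = 0.1138; check Q = 582.5
Then remove 1.212 M of D.
Step 2:
                   L          D          J
  Initial   0.003479      4.495     0.7082
  Change  -7.1357e-04 7.1357e-04   0.002141
  Equil     0.002766      4.496     0.7103
  solve Keq expr → x = 7.1357e-04; check Q = 582.5

x = 7.1357e-04 M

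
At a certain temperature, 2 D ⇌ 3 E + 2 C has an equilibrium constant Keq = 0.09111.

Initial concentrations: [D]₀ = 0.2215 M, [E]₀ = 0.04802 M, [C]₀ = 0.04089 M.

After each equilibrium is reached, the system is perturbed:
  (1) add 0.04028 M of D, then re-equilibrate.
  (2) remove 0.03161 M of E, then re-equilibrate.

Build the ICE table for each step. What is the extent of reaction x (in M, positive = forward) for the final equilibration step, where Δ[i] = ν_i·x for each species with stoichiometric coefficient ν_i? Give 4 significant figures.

x = 0.003694 M

Q₀ = 3.7736e-06 vs Keq = 0.09111 ⇒ Q<K, forward
Step 1:
                    D           E           C
  init         0.2215     0.04802     0.04089
  Δ           -0.1414      0.2121      0.1414
  eq          0.08011      0.2601      0.1823
  solve Keq expr → x = 0.0707; check Q = 0.09111
Then add 0.04028 M of D.
Step 2:
                    D           E           C
  init         0.1204      0.2601      0.1823
  Δ          -0.01814      0.0272     0.01814
  eq           0.1023      0.2873      0.2004
  solve Keq expr → x = 0.009068; check Q = 0.09111
Then remove 0.03161 M of E.
Step 3:
                    D           E           C
  init         0.1023      0.2557      0.2004
  Δ         -0.007388     0.01108    0.007388
  eq          0.09487      0.2668      0.2078
  solve Keq expr → x = 0.003694; check Q = 0.09111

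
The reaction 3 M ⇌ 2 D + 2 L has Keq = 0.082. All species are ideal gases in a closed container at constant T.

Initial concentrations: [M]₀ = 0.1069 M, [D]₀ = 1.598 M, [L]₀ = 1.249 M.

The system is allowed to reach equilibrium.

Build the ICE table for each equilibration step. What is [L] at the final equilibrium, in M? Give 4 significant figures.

Q₀ = 3261 vs Keq = 0.082 ⇒ Q>K, reverse
Step 1:
                  M         D         L
  I          0.1069     1.598     1.249
  C           1.148   -0.7654   -0.7654
  E           1.255    0.8326    0.4836
  solve Keq expr → x = -0.3827; check Q = 0.082

[L]_eq = 0.4836 M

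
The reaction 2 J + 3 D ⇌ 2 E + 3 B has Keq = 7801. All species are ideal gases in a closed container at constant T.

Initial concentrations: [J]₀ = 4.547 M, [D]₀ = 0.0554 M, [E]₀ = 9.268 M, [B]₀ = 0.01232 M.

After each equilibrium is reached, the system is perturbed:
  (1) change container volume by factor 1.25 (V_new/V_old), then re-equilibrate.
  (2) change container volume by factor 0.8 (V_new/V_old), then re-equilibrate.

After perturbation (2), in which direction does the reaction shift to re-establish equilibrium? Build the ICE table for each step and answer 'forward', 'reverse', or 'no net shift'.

Q₀ = 0.04569 vs Keq = 7801 ⇒ Q<K, forward
Step 1:
                   J          D          E          B
  I            4.547     0.0554      9.268    0.01232
  C         -0.03353   -0.05029    0.03353    0.05029
  E            4.513   0.005112      9.302    0.06261
  solve Keq expr → x = 0.01676; check Q = 7801
Then change container volume by factor 1.25 (V_new/V_old).
Step 2:
                   J          D          E          B
  I            3.611    0.00409      7.441    0.05009
  C                0          0          0          0
  E            3.611    0.00409      7.441    0.05009
  solve Keq expr → x = 0; check Q = 7801
Then change container volume by factor 0.8 (V_new/V_old).
Step 3:
                   J          D          E          B
  I            4.513   0.005112      9.302    0.06261
  C                0          0          0          0
  E            4.513   0.005112      9.302    0.06261
  solve Keq expr → x = 0; check Q = 7801

Direction: no net shift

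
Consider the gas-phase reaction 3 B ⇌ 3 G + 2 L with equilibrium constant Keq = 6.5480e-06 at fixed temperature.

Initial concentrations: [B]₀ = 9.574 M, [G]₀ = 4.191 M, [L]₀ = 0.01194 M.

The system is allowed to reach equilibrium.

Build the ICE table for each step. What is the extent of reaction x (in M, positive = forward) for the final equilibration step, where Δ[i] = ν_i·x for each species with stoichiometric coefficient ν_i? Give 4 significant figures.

Q₀ = 1.1959e-05 vs Keq = 6.5480e-06 ⇒ Q>K, reverse
Step 1:
                   B          G          L
  Initial      9.574      4.191    0.01194
  Change    0.004626  -0.004626  -0.003084
  Equil        9.579      4.186   0.008856
  solve Keq expr → x = -0.001542; check Q = 6.5480e-06

x = -0.001542 M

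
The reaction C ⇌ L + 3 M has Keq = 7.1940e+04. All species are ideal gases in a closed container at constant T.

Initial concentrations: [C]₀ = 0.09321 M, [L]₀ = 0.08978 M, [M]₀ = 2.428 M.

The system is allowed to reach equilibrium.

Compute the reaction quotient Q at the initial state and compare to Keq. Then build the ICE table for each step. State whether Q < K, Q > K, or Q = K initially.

Q₀ = 13.79; Q < K (proceeds forward)

Q₀ = 13.79 vs Keq = 7.1940e+04 ⇒ Q<K, forward
Step 1:
                    C           L           M
  I           0.09321     0.08978       2.428
  C          -0.09316     0.09316      0.2795
  E        5.0470e-05      0.1829       2.707
  solve Keq expr → x = 0.09316; check Q = 7.1940e+04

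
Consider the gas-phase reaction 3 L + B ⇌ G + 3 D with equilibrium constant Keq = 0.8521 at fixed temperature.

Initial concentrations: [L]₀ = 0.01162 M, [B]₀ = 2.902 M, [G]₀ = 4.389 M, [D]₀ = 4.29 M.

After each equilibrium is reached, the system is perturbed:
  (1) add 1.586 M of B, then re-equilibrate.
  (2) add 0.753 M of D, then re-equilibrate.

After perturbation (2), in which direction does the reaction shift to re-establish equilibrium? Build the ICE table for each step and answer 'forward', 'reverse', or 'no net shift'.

Direction: reverse

Q₀ = 7.6106e+07 vs Keq = 0.8521 ⇒ Q>K, reverse
Step 1:
                   L          B          G          D
  init       0.01162      2.902      4.389       4.29
  Δ            2.199     0.7329    -0.7329     -2.199
  eq            2.21      3.635      3.656      2.091
  solve Keq expr → x = -0.7329; check Q = 0.8521
Then add 1.586 M of B.
Step 2:
                   L          B          G          D
  init          2.21      5.221      3.656      2.091
  Δ          -0.1229   -0.04098    0.04098     0.1229
  eq           2.087       5.18      3.697      2.214
  solve Keq expr → x = 0.04098; check Q = 0.8521
Then add 0.753 M of D.
Step 3:
                   L          B          G          D
  init         2.087       5.18      3.697      2.967
  Δ            0.343     0.1143    -0.1143     -0.343
  eq            2.43      5.294      3.583      2.624
  solve Keq expr → x = -0.1143; check Q = 0.8521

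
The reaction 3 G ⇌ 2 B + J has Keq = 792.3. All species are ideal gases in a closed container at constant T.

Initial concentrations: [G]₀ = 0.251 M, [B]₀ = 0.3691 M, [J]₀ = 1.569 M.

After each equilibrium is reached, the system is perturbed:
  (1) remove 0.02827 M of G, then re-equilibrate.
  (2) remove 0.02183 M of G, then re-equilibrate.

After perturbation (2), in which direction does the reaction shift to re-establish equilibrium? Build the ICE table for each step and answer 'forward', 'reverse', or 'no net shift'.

Direction: reverse

Q₀ = 13.52 vs Keq = 792.3 ⇒ Q<K, forward
Step 1:
                    G           B           J
  init          0.251      0.3691       1.569
  Δ           -0.1726      0.1151     0.05754
  eq          0.07837      0.4842       1.627
  solve Keq expr → x = 0.05754; check Q = 792.3
Then remove 0.02827 M of G.
Step 2:
                    G           B           J
  init         0.0501      0.4842       1.627
  Δ           0.02623    -0.01749   -0.008745
  eq          0.07633      0.4667       1.618
  solve Keq expr → x = -0.008745; check Q = 792.3
Then remove 0.02183 M of G.
Step 3:
                    G           B           J
  init         0.0545      0.4667       1.618
  Δ           0.02025     -0.0135   -0.006749
  eq          0.07475      0.4532       1.611
  solve Keq expr → x = -0.006749; check Q = 792.3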